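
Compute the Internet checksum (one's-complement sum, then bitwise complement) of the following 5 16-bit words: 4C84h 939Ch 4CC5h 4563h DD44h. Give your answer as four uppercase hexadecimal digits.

B071

One's-complement addition (fold any carry out of bit 15 back into bit 0):
  0x4C84 + 0x939C = 0x0E020
  0xE020 + 0x4CC5 = 0x12CE5 → wrap carry → 0x2CE6
  0x2CE6 + 0x4563 = 0x07249
  0x7249 + 0xDD44 = 0x14F8D → wrap carry → 0x4F8E
One's-complement sum = 0x4F8E.
Checksum = ~0x4F8E & 0xFFFF = 0xB071.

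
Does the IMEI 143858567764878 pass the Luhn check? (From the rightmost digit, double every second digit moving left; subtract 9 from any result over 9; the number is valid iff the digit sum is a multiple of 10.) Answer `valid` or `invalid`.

From the right, keep odd positions and double even positions (subtract 9 from any doubled value over 9):
  doubled (positions 2,4,...): 5 8 5 3 7 7 8 → sum 43
  kept (positions 1,3,...): 8 8 6 7 5 5 3 1 → sum 43
Total = 86.
86 mod 10 = 6, so the number is invalid.

invalid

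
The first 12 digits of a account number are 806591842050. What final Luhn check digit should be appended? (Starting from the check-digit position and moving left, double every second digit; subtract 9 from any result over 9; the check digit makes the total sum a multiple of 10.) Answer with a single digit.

1

Partial digits right→left: 0 5 0 2 4 8 1 9 5 6 0 8
Double every second digit counting from the check-digit position (so the 1st, 3rd, 5th, ... of the partial from the right).
  doubled (with −9 where >9): 0 0 8 2 1 0 → sum 11
  kept as-is: 5 2 8 9 6 8 → sum 38
Total = 11 + 38 = 49.
Check digit = (10 − (49 mod 10)) mod 10 = 1.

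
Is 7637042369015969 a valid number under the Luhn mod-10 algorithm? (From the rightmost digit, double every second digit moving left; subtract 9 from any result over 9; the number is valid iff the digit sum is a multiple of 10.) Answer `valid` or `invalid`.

valid

From the right, keep odd positions and double even positions (subtract 9 from any doubled value over 9):
  doubled (positions 2,4,...): 3 1 0 3 4 0 6 5 → sum 22
  kept (positions 1,3,...): 9 9 1 9 3 4 7 6 → sum 48
Total = 70.
70 mod 10 = 0, so the number is valid.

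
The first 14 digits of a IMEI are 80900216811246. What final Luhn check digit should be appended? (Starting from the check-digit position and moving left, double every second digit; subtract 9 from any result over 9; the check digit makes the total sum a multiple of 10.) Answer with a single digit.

3

Partial digits right→left: 6 4 2 1 1 8 6 1 2 0 0 9 0 8
Double every second digit counting from the check-digit position (so the 1st, 3rd, 5th, ... of the partial from the right).
  doubled (with −9 where >9): 3 4 2 3 4 0 0 → sum 16
  kept as-is: 4 1 8 1 0 9 8 → sum 31
Total = 16 + 31 = 47.
Check digit = (10 − (47 mod 10)) mod 10 = 3.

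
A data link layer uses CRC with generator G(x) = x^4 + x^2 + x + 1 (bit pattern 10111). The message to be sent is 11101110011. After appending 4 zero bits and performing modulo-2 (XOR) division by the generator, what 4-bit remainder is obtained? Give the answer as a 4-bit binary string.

Append 4 zeros: 111011100110000. Divide by 10111 (XOR where the leading bit is 1):
  pos 0: 11101 XOR 10111 = 01010
  pos 1: 10101 XOR 10111 = 00010
  pos 4: 10100 XOR 10111 = 00011
  pos 7: 11110 XOR 10111 = 01001
  pos 8: 10010 XOR 10111 = 00101
  pos 10: 10100 XOR 10111 = 00011
Remainder (last 4 bits) = 0011. This is the CRC / FCS.

0011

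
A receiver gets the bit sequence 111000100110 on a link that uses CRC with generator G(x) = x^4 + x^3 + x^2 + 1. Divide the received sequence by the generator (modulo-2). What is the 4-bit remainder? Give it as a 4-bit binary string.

0000

Modulo-2 division of 111000100110 by 11101:
  pos 0: 11100 XOR 11101 = 00001
  pos 4: 10100 XOR 11101 = 01001
  pos 5: 10011 XOR 11101 = 01110
  pos 6: 11101 XOR 11101 = 00000
Remainder = 0000 (zero — the frame passes the CRC check).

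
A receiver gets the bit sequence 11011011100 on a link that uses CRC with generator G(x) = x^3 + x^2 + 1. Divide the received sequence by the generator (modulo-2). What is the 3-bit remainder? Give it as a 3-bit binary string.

Modulo-2 division of 11011011100 by 1101:
  pos 0: 1101 XOR 1101 = 0000
  pos 4: 1011 XOR 1101 = 0110
  pos 5: 1101 XOR 1101 = 0000
Remainder = 000 (zero — the frame passes the CRC check).

000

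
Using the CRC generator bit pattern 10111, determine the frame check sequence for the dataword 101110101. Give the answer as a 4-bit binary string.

1100

Append 4 zeros: 1011101010000. Divide by 10111 (XOR where the leading bit is 1):
  pos 0: 10111 XOR 10111 = 00000
  pos 6: 10100 XOR 10111 = 00011
Remainder (last 4 bits) = 1100. This is the CRC / FCS.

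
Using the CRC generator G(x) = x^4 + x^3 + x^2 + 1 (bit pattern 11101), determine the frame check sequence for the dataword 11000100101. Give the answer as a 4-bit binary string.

Append 4 zeros: 110001001010000. Divide by 11101 (XOR where the leading bit is 1):
  pos 0: 11000 XOR 11101 = 00101
  pos 2: 10110 XOR 11101 = 01011
  pos 3: 10110 XOR 11101 = 01011
  pos 4: 10111 XOR 11101 = 01010
  pos 5: 10100 XOR 11101 = 01001
  pos 6: 10011 XOR 11101 = 01110
  pos 7: 11100 XOR 11101 = 00001
Remainder (last 4 bits) = 1000. This is the CRC / FCS.

1000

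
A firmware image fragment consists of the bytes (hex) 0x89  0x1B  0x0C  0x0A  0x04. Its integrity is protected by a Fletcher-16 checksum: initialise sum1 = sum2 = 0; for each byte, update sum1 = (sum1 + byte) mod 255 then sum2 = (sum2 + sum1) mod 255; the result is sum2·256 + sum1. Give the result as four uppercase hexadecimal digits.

Running sums (mod 255):
  after byte 0 (0x89): sum1=137, sum2=137
  after byte 1 (0x1B): sum1=164, sum2=46
  after byte 2 (0x0C): sum1=176, sum2=222
  after byte 3 (0x0A): sum1=186, sum2=153
  after byte 4 (0x04): sum1=190, sum2=88
Checksum = sum2·256 + sum1 = 88·256 + 190 = 22718 = 0x58BE.

58BE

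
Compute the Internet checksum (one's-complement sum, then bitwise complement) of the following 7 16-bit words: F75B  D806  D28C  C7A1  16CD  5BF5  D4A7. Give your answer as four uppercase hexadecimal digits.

4F04

One's-complement addition (fold any carry out of bit 15 back into bit 0):
  0xF75B + 0xD806 = 0x1CF61 → wrap carry → 0xCF62
  0xCF62 + 0xD28C = 0x1A1EE → wrap carry → 0xA1EF
  0xA1EF + 0xC7A1 = 0x16990 → wrap carry → 0x6991
  0x6991 + 0x16CD = 0x0805E
  0x805E + 0x5BF5 = 0x0DC53
  0xDC53 + 0xD4A7 = 0x1B0FA → wrap carry → 0xB0FB
One's-complement sum = 0xB0FB.
Checksum = ~0xB0FB & 0xFFFF = 0x4F04.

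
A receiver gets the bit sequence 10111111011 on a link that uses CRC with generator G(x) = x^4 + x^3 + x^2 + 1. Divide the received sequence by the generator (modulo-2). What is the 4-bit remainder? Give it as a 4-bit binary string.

Modulo-2 division of 10111111011 by 11101:
  pos 0: 10111 XOR 11101 = 01010
  pos 1: 10101 XOR 11101 = 01000
  pos 2: 10001 XOR 11101 = 01100
  pos 3: 11001 XOR 11101 = 00100
  pos 5: 10001 XOR 11101 = 01100
  pos 6: 11001 XOR 11101 = 00100
Remainder = 0100 (nonzero — an error is detected).

0100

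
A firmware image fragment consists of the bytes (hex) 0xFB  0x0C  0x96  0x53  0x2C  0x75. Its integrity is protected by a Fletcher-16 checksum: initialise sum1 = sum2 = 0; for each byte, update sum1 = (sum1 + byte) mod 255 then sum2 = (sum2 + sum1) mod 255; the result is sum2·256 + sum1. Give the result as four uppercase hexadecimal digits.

4693

Running sums (mod 255):
  after byte 0 (0xFB): sum1=251, sum2=251
  after byte 1 (0x0C): sum1=8, sum2=4
  after byte 2 (0x96): sum1=158, sum2=162
  after byte 3 (0x53): sum1=241, sum2=148
  after byte 4 (0x2C): sum1=30, sum2=178
  after byte 5 (0x75): sum1=147, sum2=70
Checksum = sum2·256 + sum1 = 70·256 + 147 = 18067 = 0x4693.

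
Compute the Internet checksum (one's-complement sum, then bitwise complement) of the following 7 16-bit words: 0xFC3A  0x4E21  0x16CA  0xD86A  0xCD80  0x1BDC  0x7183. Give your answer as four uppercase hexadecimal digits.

6B8E

One's-complement addition (fold any carry out of bit 15 back into bit 0):
  0xFC3A + 0x4E21 = 0x14A5B → wrap carry → 0x4A5C
  0x4A5C + 0x16CA = 0x06126
  0x6126 + 0xD86A = 0x13990 → wrap carry → 0x3991
  0x3991 + 0xCD80 = 0x10711 → wrap carry → 0x0712
  0x0712 + 0x1BDC = 0x022EE
  0x22EE + 0x7183 = 0x09471
One's-complement sum = 0x9471.
Checksum = ~0x9471 & 0xFFFF = 0x6B8E.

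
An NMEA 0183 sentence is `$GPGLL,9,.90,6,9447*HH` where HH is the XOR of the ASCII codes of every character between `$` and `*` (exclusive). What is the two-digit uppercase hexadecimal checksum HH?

XOR the ASCII codes of the payload characters:
  'G' = 0x47 → acc = 0x47
  'P' = 0x50 → acc = 0x17
  'G' = 0x47 → acc = 0x50
  'L' = 0x4C → acc = 0x1C
  'L' = 0x4C → acc = 0x50
  ',' = 0x2C → acc = 0x7C
  '9' = 0x39 → acc = 0x45
  ',' = 0x2C → acc = 0x69
  '.' = 0x2E → acc = 0x47
  '9' = 0x39 → acc = 0x7E
  '0' = 0x30 → acc = 0x4E
  ',' = 0x2C → acc = 0x62
  '6' = 0x36 → acc = 0x54
  ',' = 0x2C → acc = 0x78
  '9' = 0x39 → acc = 0x41
  '4' = 0x34 → acc = 0x75
  '4' = 0x34 → acc = 0x41
  '7' = 0x37 → acc = 0x76
Checksum = 0x76.

76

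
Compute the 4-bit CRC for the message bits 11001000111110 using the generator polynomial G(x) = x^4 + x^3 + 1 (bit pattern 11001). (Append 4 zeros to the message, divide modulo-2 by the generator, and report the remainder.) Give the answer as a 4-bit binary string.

1000

Append 4 zeros: 110010001111100000. Divide by 11001 (XOR where the leading bit is 1):
  pos 0: 11001 XOR 11001 = 00000
  pos 8: 11111 XOR 11001 = 00110
  pos 10: 11000 XOR 11001 = 00001
Remainder (last 4 bits) = 1000. This is the CRC / FCS.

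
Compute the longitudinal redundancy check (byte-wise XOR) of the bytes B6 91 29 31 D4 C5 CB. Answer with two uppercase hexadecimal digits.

XOR the bytes together:
  start with 0xB6
  0xB6 ⊕ 0x91 = 0x27
  0x27 ⊕ 0x29 = 0x0E
  0x0E ⊕ 0x31 = 0x3F
  0x3F ⊕ 0xD4 = 0xEB
  0xEB ⊕ 0xC5 = 0x2E
  0x2E ⊕ 0xCB = 0xE5

E5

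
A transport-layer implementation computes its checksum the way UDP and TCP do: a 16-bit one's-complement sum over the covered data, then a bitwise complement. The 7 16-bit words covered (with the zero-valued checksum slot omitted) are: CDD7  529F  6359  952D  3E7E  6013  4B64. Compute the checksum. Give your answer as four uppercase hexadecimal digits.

One's-complement addition (fold any carry out of bit 15 back into bit 0):
  0xCDD7 + 0x529F = 0x12076 → wrap carry → 0x2077
  0x2077 + 0x6359 = 0x083D0
  0x83D0 + 0x952D = 0x118FD → wrap carry → 0x18FE
  0x18FE + 0x3E7E = 0x0577C
  0x577C + 0x6013 = 0x0B78F
  0xB78F + 0x4B64 = 0x102F3 → wrap carry → 0x02F4
One's-complement sum = 0x02F4.
Checksum = ~0x02F4 & 0xFFFF = 0xFD0B.

FD0B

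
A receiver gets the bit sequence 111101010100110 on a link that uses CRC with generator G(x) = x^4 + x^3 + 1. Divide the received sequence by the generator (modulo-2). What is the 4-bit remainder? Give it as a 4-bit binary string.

Modulo-2 division of 111101010100110 by 11001:
  pos 0: 11110 XOR 11001 = 00111
  pos 2: 11110 XOR 11001 = 00111
  pos 4: 11110 XOR 11001 = 00111
  pos 6: 11110 XOR 11001 = 00111
  pos 8: 11101 XOR 11001 = 00100
  pos 10: 10010 XOR 11001 = 01011
Remainder = 1011 (nonzero — an error is detected).

1011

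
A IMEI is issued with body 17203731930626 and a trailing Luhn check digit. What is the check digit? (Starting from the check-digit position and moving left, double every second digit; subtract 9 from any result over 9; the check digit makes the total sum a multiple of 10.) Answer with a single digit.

6

Partial digits right→left: 6 2 6 0 3 9 1 3 7 3 0 2 7 1
Double every second digit counting from the check-digit position (so the 1st, 3rd, 5th, ... of the partial from the right).
  doubled (with −9 where >9): 3 3 6 2 5 0 5 → sum 24
  kept as-is: 2 0 9 3 3 2 1 → sum 20
Total = 24 + 20 = 44.
Check digit = (10 − (44 mod 10)) mod 10 = 6.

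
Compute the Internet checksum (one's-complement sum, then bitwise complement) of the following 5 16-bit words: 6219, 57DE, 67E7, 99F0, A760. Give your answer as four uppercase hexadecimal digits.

One's-complement addition (fold any carry out of bit 15 back into bit 0):
  0x6219 + 0x57DE = 0x0B9F7
  0xB9F7 + 0x67E7 = 0x121DE → wrap carry → 0x21DF
  0x21DF + 0x99F0 = 0x0BBCF
  0xBBCF + 0xA760 = 0x1632F → wrap carry → 0x6330
One's-complement sum = 0x6330.
Checksum = ~0x6330 & 0xFFFF = 0x9CCF.

9CCF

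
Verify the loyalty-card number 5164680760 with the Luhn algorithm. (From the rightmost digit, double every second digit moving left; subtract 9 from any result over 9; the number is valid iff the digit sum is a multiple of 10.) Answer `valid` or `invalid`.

From the right, keep odd positions and double even positions (subtract 9 from any doubled value over 9):
  doubled (positions 2,4,...): 3 0 3 3 1 → sum 10
  kept (positions 1,3,...): 0 7 8 4 1 → sum 20
Total = 30.
30 mod 10 = 0, so the number is valid.

valid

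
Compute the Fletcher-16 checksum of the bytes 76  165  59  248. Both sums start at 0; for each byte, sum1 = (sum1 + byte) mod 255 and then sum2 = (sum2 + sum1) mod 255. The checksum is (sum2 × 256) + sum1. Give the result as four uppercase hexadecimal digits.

9126

Running sums (mod 255):
  after byte 0 (76): sum1=76, sum2=76
  after byte 1 (165): sum1=241, sum2=62
  after byte 2 (59): sum1=45, sum2=107
  after byte 3 (248): sum1=38, sum2=145
Checksum = sum2·256 + sum1 = 145·256 + 38 = 37158 = 0x9126.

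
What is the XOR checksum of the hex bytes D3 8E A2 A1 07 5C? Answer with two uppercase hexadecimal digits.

05

XOR the bytes together:
  start with 0xD3
  0xD3 ⊕ 0x8E = 0x5D
  0x5D ⊕ 0xA2 = 0xFF
  0xFF ⊕ 0xA1 = 0x5E
  0x5E ⊕ 0x07 = 0x59
  0x59 ⊕ 0x5C = 0x05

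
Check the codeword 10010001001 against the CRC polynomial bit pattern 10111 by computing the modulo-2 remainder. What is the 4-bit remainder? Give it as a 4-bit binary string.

0000

Modulo-2 division of 10010001001 by 10111:
  pos 0: 10010 XOR 10111 = 00101
  pos 2: 10100 XOR 10111 = 00011
  pos 5: 11100 XOR 10111 = 01011
  pos 6: 10111 XOR 10111 = 00000
Remainder = 0000 (zero — the frame passes the CRC check).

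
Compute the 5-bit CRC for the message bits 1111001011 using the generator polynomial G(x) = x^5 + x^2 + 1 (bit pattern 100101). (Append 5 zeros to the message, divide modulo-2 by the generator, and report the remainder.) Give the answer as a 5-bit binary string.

Append 5 zeros: 111100101100000. Divide by 100101 (XOR where the leading bit is 1):
  pos 0: 111100 XOR 100101 = 011001
  pos 1: 110011 XOR 100101 = 010110
  pos 2: 101100 XOR 100101 = 001001
  pos 4: 100111 XOR 100101 = 000010
  pos 8: 100000 XOR 100101 = 000101
Remainder (last 5 bits) = 01010. This is the CRC / FCS.

01010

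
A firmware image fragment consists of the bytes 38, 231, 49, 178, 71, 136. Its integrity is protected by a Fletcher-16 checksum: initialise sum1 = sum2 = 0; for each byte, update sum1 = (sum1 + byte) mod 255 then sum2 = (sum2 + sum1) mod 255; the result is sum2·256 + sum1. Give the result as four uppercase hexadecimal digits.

Running sums (mod 255):
  after byte 0 (38): sum1=38, sum2=38
  after byte 1 (231): sum1=14, sum2=52
  after byte 2 (49): sum1=63, sum2=115
  after byte 3 (178): sum1=241, sum2=101
  after byte 4 (71): sum1=57, sum2=158
  after byte 5 (136): sum1=193, sum2=96
Checksum = sum2·256 + sum1 = 96·256 + 193 = 24769 = 0x60C1.

60C1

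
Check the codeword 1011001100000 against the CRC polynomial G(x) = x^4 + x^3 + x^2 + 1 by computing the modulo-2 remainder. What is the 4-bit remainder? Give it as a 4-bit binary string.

0010

Modulo-2 division of 1011001100000 by 11101:
  pos 0: 10110 XOR 11101 = 01011
  pos 1: 10110 XOR 11101 = 01011
  pos 2: 10111 XOR 11101 = 01010
  pos 3: 10101 XOR 11101 = 01000
  pos 4: 10000 XOR 11101 = 01101
  pos 5: 11010 XOR 11101 = 00111
  pos 7: 11100 XOR 11101 = 00001
Remainder = 0010 (nonzero — an error is detected).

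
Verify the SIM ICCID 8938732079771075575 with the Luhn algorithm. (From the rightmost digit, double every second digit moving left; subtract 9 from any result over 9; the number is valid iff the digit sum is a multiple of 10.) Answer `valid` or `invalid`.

From the right, keep odd positions and double even positions (subtract 9 from any doubled value over 9):
  doubled (positions 2,4,...): 5 1 0 5 9 0 6 7 9 → sum 42
  kept (positions 1,3,...): 5 5 7 1 7 7 2 7 3 8 → sum 52
Total = 94.
94 mod 10 = 4, so the number is invalid.

invalid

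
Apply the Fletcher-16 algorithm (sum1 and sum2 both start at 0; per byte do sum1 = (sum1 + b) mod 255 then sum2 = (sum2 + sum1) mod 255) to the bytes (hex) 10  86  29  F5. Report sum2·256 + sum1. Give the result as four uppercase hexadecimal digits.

1CB5

Running sums (mod 255):
  after byte 0 (10): sum1=16, sum2=16
  after byte 1 (86): sum1=150, sum2=166
  after byte 2 (29): sum1=191, sum2=102
  after byte 3 (F5): sum1=181, sum2=28
Checksum = sum2·256 + sum1 = 28·256 + 181 = 7349 = 0x1CB5.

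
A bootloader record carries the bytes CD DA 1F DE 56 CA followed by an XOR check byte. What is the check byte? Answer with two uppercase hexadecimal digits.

XOR the bytes together:
  start with 0xCD
  0xCD ⊕ 0xDA = 0x17
  0x17 ⊕ 0x1F = 0x08
  0x08 ⊕ 0xDE = 0xD6
  0xD6 ⊕ 0x56 = 0x80
  0x80 ⊕ 0xCA = 0x4A

4A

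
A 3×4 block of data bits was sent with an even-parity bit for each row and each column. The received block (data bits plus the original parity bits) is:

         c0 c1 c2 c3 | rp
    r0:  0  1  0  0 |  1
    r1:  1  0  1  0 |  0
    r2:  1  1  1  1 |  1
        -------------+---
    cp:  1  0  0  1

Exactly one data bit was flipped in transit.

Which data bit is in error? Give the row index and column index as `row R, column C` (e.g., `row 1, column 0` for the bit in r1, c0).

Recompute each row's even parity and compare to rp:
  r0: data parity 1, sent rp 1 → ok
  r1: data parity 0, sent rp 0 → ok
  r2: data parity 0, sent rp 1 → mismatch
Recompute each column's even parity and compare to cp:
  c0: data parity 0, sent cp 1 → mismatch
  c1: data parity 0, sent cp 0 → ok
  c2: data parity 0, sent cp 0 → ok
  c3: data parity 1, sent cp 1 → ok
Exactly one row (r2) and one column (c0) fail → the flipped bit is at their intersection.

row 2, column 0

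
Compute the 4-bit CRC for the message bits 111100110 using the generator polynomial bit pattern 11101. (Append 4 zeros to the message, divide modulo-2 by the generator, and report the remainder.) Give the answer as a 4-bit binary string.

1111

Append 4 zeros: 1111001100000. Divide by 11101 (XOR where the leading bit is 1):
  pos 0: 11110 XOR 11101 = 00011
  pos 3: 11011 XOR 11101 = 00110
  pos 5: 11000 XOR 11101 = 00101
  pos 7: 10100 XOR 11101 = 01001
  pos 8: 10010 XOR 11101 = 01111
Remainder (last 4 bits) = 1111. This is the CRC / FCS.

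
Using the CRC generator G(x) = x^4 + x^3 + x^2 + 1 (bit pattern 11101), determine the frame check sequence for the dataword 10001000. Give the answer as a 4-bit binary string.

Append 4 zeros: 100010000000. Divide by 11101 (XOR where the leading bit is 1):
  pos 0: 10001 XOR 11101 = 01100
  pos 1: 11000 XOR 11101 = 00101
  pos 3: 10100 XOR 11101 = 01001
  pos 4: 10010 XOR 11101 = 01111
  pos 5: 11110 XOR 11101 = 00011
Remainder (last 4 bits) = 1100. This is the CRC / FCS.

1100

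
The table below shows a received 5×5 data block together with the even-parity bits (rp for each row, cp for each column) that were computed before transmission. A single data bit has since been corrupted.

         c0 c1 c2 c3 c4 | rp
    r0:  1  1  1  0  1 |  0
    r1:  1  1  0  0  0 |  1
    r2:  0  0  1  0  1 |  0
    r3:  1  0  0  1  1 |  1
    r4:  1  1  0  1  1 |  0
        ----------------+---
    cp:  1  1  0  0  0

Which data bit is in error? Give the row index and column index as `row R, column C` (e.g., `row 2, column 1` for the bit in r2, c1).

row 1, column 0

Recompute each row's even parity and compare to rp:
  r0: data parity 0, sent rp 0 → ok
  r1: data parity 0, sent rp 1 → mismatch
  r2: data parity 0, sent rp 0 → ok
  r3: data parity 1, sent rp 1 → ok
  r4: data parity 0, sent rp 0 → ok
Recompute each column's even parity and compare to cp:
  c0: data parity 0, sent cp 1 → mismatch
  c1: data parity 1, sent cp 1 → ok
  c2: data parity 0, sent cp 0 → ok
  c3: data parity 0, sent cp 0 → ok
  c4: data parity 0, sent cp 0 → ok
Exactly one row (r1) and one column (c0) fail → the flipped bit is at their intersection.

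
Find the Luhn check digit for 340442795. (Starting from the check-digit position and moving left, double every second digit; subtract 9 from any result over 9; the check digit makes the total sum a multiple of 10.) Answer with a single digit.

Partial digits right→left: 5 9 7 2 4 4 0 4 3
Double every second digit counting from the check-digit position (so the 1st, 3rd, 5th, ... of the partial from the right).
  doubled (with −9 where >9): 1 5 8 0 6 → sum 20
  kept as-is: 9 2 4 4 → sum 19
Total = 20 + 19 = 39.
Check digit = (10 − (39 mod 10)) mod 10 = 1.

1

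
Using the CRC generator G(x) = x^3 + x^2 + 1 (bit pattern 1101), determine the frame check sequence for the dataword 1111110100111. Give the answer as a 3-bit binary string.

Append 3 zeros: 1111110100111000. Divide by 1101 (XOR where the leading bit is 1):
  pos 0: 1111 XOR 1101 = 0010
  pos 2: 1011 XOR 1101 = 0110
  pos 3: 1100 XOR 1101 = 0001
  pos 6: 1100 XOR 1101 = 0001
  pos 9: 1111 XOR 1101 = 0010
  pos 11: 1000 XOR 1101 = 0101
  pos 12: 1010 XOR 1101 = 0111
Remainder (last 3 bits) = 111. This is the CRC / FCS.

111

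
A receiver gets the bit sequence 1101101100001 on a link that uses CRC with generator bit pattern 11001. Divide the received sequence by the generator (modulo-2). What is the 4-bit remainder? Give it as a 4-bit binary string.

Modulo-2 division of 1101101100001 by 11001:
  pos 0: 11011 XOR 11001 = 00010
  pos 3: 10011 XOR 11001 = 01010
  pos 4: 10100 XOR 11001 = 01101
  pos 5: 11010 XOR 11001 = 00011
  pos 8: 11001 XOR 11001 = 00000
Remainder = 0000 (zero — the frame passes the CRC check).

0000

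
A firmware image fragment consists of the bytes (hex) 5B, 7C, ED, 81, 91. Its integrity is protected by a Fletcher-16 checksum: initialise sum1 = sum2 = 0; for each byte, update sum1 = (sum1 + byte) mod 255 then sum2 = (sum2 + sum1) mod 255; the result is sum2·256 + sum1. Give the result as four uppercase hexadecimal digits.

19D8

Running sums (mod 255):
  after byte 0 (5B): sum1=91, sum2=91
  after byte 1 (7C): sum1=215, sum2=51
  after byte 2 (ED): sum1=197, sum2=248
  after byte 3 (81): sum1=71, sum2=64
  after byte 4 (91): sum1=216, sum2=25
Checksum = sum2·256 + sum1 = 25·256 + 216 = 6616 = 0x19D8.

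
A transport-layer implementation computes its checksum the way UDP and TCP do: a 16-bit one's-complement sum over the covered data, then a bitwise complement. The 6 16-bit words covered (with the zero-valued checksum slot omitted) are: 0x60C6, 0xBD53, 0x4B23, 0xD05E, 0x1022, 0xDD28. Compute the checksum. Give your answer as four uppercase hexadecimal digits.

One's-complement addition (fold any carry out of bit 15 back into bit 0):
  0x60C6 + 0xBD53 = 0x11E19 → wrap carry → 0x1E1A
  0x1E1A + 0x4B23 = 0x0693D
  0x693D + 0xD05E = 0x1399B → wrap carry → 0x399C
  0x399C + 0x1022 = 0x049BE
  0x49BE + 0xDD28 = 0x126E6 → wrap carry → 0x26E7
One's-complement sum = 0x26E7.
Checksum = ~0x26E7 & 0xFFFF = 0xD918.

D918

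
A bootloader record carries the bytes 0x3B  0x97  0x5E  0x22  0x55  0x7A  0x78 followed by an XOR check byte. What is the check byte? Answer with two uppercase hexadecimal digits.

XOR the bytes together:
  start with 0x3B
  0x3B ⊕ 0x97 = 0xAC
  0xAC ⊕ 0x5E = 0xF2
  0xF2 ⊕ 0x22 = 0xD0
  0xD0 ⊕ 0x55 = 0x85
  0x85 ⊕ 0x7A = 0xFF
  0xFF ⊕ 0x78 = 0x87

87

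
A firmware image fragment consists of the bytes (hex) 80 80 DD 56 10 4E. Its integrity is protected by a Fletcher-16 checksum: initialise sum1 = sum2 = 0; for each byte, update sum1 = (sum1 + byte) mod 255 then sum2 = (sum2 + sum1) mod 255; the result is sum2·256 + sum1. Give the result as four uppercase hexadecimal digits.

Running sums (mod 255):
  after byte 0 (80): sum1=128, sum2=128
  after byte 1 (80): sum1=1, sum2=129
  after byte 2 (DD): sum1=222, sum2=96
  after byte 3 (56): sum1=53, sum2=149
  after byte 4 (10): sum1=69, sum2=218
  after byte 5 (4E): sum1=147, sum2=110
Checksum = sum2·256 + sum1 = 110·256 + 147 = 28307 = 0x6E93.

6E93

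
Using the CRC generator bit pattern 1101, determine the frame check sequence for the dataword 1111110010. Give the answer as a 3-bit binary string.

001

Append 3 zeros: 1111110010000. Divide by 1101 (XOR where the leading bit is 1):
  pos 0: 1111 XOR 1101 = 0010
  pos 2: 1011 XOR 1101 = 0110
  pos 3: 1100 XOR 1101 = 0001
  pos 6: 1010 XOR 1101 = 0111
  pos 7: 1110 XOR 1101 = 0011
  pos 9: 1100 XOR 1101 = 0001
Remainder (last 3 bits) = 001. This is the CRC / FCS.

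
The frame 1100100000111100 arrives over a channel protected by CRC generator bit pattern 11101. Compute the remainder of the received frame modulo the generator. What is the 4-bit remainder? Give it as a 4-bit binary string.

1000

Modulo-2 division of 1100100000111100 by 11101:
  pos 0: 11001 XOR 11101 = 00100
  pos 2: 10000 XOR 11101 = 01101
  pos 3: 11010 XOR 11101 = 00111
  pos 5: 11100 XOR 11101 = 00001
  pos 9: 11111 XOR 11101 = 00010
Remainder = 1000 (nonzero — an error is detected).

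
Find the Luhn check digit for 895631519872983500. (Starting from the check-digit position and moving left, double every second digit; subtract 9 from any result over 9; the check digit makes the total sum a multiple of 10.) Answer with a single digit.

6

Partial digits right→left: 0 0 5 3 8 9 2 7 8 9 1 5 1 3 6 5 9 8
Double every second digit counting from the check-digit position (so the 1st, 3rd, 5th, ... of the partial from the right).
  doubled (with −9 where >9): 0 1 7 4 7 2 2 3 9 → sum 35
  kept as-is: 0 3 9 7 9 5 3 5 8 → sum 49
Total = 35 + 49 = 84.
Check digit = (10 − (84 mod 10)) mod 10 = 6.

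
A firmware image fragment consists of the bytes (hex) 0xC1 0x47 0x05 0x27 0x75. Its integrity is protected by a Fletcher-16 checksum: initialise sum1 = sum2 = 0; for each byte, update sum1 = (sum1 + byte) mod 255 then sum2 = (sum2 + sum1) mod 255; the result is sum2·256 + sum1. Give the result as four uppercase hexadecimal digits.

B8AA

Running sums (mod 255):
  after byte 0 (0xC1): sum1=193, sum2=193
  after byte 1 (0x47): sum1=9, sum2=202
  after byte 2 (0x05): sum1=14, sum2=216
  after byte 3 (0x27): sum1=53, sum2=14
  after byte 4 (0x75): sum1=170, sum2=184
Checksum = sum2·256 + sum1 = 184·256 + 170 = 47274 = 0xB8AA.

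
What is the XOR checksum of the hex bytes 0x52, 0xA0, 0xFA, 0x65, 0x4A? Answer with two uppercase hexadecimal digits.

XOR the bytes together:
  start with 0x52
  0x52 ⊕ 0xA0 = 0xF2
  0xF2 ⊕ 0xFA = 0x08
  0x08 ⊕ 0x65 = 0x6D
  0x6D ⊕ 0x4A = 0x27

27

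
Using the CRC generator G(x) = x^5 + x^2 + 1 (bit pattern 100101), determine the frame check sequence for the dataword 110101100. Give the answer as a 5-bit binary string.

Append 5 zeros: 11010110000000. Divide by 100101 (XOR where the leading bit is 1):
  pos 0: 110101 XOR 100101 = 010000
  pos 1: 100001 XOR 100101 = 000100
  pos 4: 100000 XOR 100101 = 000101
  pos 7: 101000 XOR 100101 = 001101
Remainder (last 5 bits) = 11010. This is the CRC / FCS.

11010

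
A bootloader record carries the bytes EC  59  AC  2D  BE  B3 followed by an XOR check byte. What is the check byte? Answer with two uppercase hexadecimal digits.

39

XOR the bytes together:
  start with 0xEC
  0xEC ⊕ 0x59 = 0xB5
  0xB5 ⊕ 0xAC = 0x19
  0x19 ⊕ 0x2D = 0x34
  0x34 ⊕ 0xBE = 0x8A
  0x8A ⊕ 0xB3 = 0x39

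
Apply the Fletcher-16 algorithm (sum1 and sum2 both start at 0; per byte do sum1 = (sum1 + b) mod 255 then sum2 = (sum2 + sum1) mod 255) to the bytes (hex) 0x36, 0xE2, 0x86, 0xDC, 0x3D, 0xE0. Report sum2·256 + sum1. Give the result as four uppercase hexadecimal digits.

BF9A

Running sums (mod 255):
  after byte 0 (0x36): sum1=54, sum2=54
  after byte 1 (0xE2): sum1=25, sum2=79
  after byte 2 (0x86): sum1=159, sum2=238
  after byte 3 (0xDC): sum1=124, sum2=107
  after byte 4 (0x3D): sum1=185, sum2=37
  after byte 5 (0xE0): sum1=154, sum2=191
Checksum = sum2·256 + sum1 = 191·256 + 154 = 49050 = 0xBF9A.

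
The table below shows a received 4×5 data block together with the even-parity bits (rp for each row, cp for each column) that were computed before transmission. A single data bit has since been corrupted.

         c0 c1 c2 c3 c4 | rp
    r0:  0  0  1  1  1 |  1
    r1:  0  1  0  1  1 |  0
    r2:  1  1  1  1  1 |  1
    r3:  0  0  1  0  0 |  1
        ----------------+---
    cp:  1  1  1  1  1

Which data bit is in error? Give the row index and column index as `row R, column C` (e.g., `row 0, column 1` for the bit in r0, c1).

Recompute each row's even parity and compare to rp:
  r0: data parity 1, sent rp 1 → ok
  r1: data parity 1, sent rp 0 → mismatch
  r2: data parity 1, sent rp 1 → ok
  r3: data parity 1, sent rp 1 → ok
Recompute each column's even parity and compare to cp:
  c0: data parity 1, sent cp 1 → ok
  c1: data parity 0, sent cp 1 → mismatch
  c2: data parity 1, sent cp 1 → ok
  c3: data parity 1, sent cp 1 → ok
  c4: data parity 1, sent cp 1 → ok
Exactly one row (r1) and one column (c1) fail → the flipped bit is at their intersection.

row 1, column 1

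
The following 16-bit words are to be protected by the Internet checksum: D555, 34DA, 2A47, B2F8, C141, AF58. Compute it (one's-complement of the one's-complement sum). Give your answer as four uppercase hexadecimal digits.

A7F5

One's-complement addition (fold any carry out of bit 15 back into bit 0):
  0xD555 + 0x34DA = 0x10A2F → wrap carry → 0x0A30
  0x0A30 + 0x2A47 = 0x03477
  0x3477 + 0xB2F8 = 0x0E76F
  0xE76F + 0xC141 = 0x1A8B0 → wrap carry → 0xA8B1
  0xA8B1 + 0xAF58 = 0x15809 → wrap carry → 0x580A
One's-complement sum = 0x580A.
Checksum = ~0x580A & 0xFFFF = 0xA7F5.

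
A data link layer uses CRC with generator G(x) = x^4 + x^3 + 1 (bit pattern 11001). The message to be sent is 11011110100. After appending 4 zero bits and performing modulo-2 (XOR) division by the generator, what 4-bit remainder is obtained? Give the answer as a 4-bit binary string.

1001

Append 4 zeros: 110111101000000. Divide by 11001 (XOR where the leading bit is 1):
  pos 0: 11011 XOR 11001 = 00010
  pos 3: 10110 XOR 11001 = 01111
  pos 4: 11111 XOR 11001 = 00110
  pos 6: 11000 XOR 11001 = 00001
  pos 10: 10000 XOR 11001 = 01001
Remainder (last 4 bits) = 1001. This is the CRC / FCS.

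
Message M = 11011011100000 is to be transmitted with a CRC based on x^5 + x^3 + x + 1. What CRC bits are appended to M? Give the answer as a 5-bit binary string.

11100

Append 5 zeros: 1101101110000000000. Divide by 101011 (XOR where the leading bit is 1):
  pos 0: 110110 XOR 101011 = 011101
  pos 1: 111011 XOR 101011 = 010000
  pos 2: 100001 XOR 101011 = 001010
  pos 4: 101010 XOR 101011 = 000001
  pos 9: 100000 XOR 101011 = 001011
  pos 11: 101100 XOR 101011 = 000111
Remainder (last 5 bits) = 11100. This is the CRC / FCS.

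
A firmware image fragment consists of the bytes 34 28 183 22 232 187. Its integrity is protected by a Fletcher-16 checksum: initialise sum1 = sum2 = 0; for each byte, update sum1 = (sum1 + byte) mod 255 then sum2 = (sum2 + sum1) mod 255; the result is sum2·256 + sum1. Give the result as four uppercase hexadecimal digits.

08B0

Running sums (mod 255):
  after byte 0 (34): sum1=34, sum2=34
  after byte 1 (28): sum1=62, sum2=96
  after byte 2 (183): sum1=245, sum2=86
  after byte 3 (22): sum1=12, sum2=98
  after byte 4 (232): sum1=244, sum2=87
  after byte 5 (187): sum1=176, sum2=8
Checksum = sum2·256 + sum1 = 8·256 + 176 = 2224 = 0x08B0.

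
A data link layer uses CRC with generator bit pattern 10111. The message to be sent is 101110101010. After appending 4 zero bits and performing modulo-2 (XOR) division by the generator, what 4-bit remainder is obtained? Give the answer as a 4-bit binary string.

1011

Append 4 zeros: 1011101010100000. Divide by 10111 (XOR where the leading bit is 1):
  pos 0: 10111 XOR 10111 = 00000
  pos 6: 10101 XOR 10111 = 00010
  pos 9: 10000 XOR 10111 = 00111
  pos 11: 11100 XOR 10111 = 01011
Remainder (last 4 bits) = 1011. This is the CRC / FCS.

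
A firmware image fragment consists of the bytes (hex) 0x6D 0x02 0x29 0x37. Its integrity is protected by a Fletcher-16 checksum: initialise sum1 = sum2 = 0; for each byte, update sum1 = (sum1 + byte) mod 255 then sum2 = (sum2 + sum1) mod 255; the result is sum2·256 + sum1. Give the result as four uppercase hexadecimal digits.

Running sums (mod 255):
  after byte 0 (0x6D): sum1=109, sum2=109
  after byte 1 (0x02): sum1=111, sum2=220
  after byte 2 (0x29): sum1=152, sum2=117
  after byte 3 (0x37): sum1=207, sum2=69
Checksum = sum2·256 + sum1 = 69·256 + 207 = 17871 = 0x45CF.

45CF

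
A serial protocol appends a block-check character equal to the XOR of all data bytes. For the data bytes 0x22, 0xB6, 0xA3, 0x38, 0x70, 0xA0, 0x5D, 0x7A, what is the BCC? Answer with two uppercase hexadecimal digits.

F8

XOR the bytes together:
  start with 0x22
  0x22 ⊕ 0xB6 = 0x94
  0x94 ⊕ 0xA3 = 0x37
  0x37 ⊕ 0x38 = 0x0F
  0x0F ⊕ 0x70 = 0x7F
  0x7F ⊕ 0xA0 = 0xDF
  0xDF ⊕ 0x5D = 0x82
  0x82 ⊕ 0x7A = 0xF8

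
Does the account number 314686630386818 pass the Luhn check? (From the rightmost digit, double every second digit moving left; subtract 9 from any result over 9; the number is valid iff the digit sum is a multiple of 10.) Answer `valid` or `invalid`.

valid

From the right, keep odd positions and double even positions (subtract 9 from any doubled value over 9):
  doubled (positions 2,4,...): 2 3 6 6 3 3 2 → sum 25
  kept (positions 1,3,...): 8 8 8 0 6 8 4 3 → sum 45
Total = 70.
70 mod 10 = 0, so the number is valid.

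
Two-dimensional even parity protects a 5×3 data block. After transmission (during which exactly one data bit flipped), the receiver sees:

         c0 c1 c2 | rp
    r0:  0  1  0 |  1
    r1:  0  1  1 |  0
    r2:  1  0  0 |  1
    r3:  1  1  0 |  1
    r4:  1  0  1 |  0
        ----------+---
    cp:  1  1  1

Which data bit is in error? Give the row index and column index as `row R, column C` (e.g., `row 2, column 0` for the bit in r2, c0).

row 3, column 2

Recompute each row's even parity and compare to rp:
  r0: data parity 1, sent rp 1 → ok
  r1: data parity 0, sent rp 0 → ok
  r2: data parity 1, sent rp 1 → ok
  r3: data parity 0, sent rp 1 → mismatch
  r4: data parity 0, sent rp 0 → ok
Recompute each column's even parity and compare to cp:
  c0: data parity 1, sent cp 1 → ok
  c1: data parity 1, sent cp 1 → ok
  c2: data parity 0, sent cp 1 → mismatch
Exactly one row (r3) and one column (c2) fail → the flipped bit is at their intersection.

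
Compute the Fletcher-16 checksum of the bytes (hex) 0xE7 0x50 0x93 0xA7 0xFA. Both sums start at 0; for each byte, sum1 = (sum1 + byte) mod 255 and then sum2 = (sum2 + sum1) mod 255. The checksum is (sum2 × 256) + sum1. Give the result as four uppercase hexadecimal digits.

Running sums (mod 255):
  after byte 0 (0xE7): sum1=231, sum2=231
  after byte 1 (0x50): sum1=56, sum2=32
  after byte 2 (0x93): sum1=203, sum2=235
  after byte 3 (0xA7): sum1=115, sum2=95
  after byte 4 (0xFA): sum1=110, sum2=205
Checksum = sum2·256 + sum1 = 205·256 + 110 = 52590 = 0xCD6E.

CD6E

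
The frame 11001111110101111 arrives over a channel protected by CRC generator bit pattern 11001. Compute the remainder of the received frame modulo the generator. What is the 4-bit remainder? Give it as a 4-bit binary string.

Modulo-2 division of 11001111110101111 by 11001:
  pos 0: 11001 XOR 11001 = 00000
  pos 5: 11111 XOR 11001 = 00110
  pos 7: 11001 XOR 11001 = 00000
Remainder = 1111 (nonzero — an error is detected).

1111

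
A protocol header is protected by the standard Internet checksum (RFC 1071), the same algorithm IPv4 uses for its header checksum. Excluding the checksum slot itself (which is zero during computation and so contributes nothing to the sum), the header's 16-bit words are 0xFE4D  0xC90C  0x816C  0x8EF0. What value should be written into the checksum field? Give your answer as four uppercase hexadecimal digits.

2848

One's-complement addition (fold any carry out of bit 15 back into bit 0):
  0xFE4D + 0xC90C = 0x1C759 → wrap carry → 0xC75A
  0xC75A + 0x816C = 0x148C6 → wrap carry → 0x48C7
  0x48C7 + 0x8EF0 = 0x0D7B7
One's-complement sum = 0xD7B7.
Checksum = ~0xD7B7 & 0xFFFF = 0x2848.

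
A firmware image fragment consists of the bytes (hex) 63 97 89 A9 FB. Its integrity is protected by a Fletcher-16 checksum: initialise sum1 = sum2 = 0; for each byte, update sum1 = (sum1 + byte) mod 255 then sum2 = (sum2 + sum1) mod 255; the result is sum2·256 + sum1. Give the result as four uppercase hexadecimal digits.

3B2A

Running sums (mod 255):
  after byte 0 (63): sum1=99, sum2=99
  after byte 1 (97): sum1=250, sum2=94
  after byte 2 (89): sum1=132, sum2=226
  after byte 3 (A9): sum1=46, sum2=17
  after byte 4 (FB): sum1=42, sum2=59
Checksum = sum2·256 + sum1 = 59·256 + 42 = 15146 = 0x3B2A.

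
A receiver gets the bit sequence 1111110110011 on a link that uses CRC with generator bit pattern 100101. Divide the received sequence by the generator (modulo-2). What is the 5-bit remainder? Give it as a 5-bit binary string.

01101

Modulo-2 division of 1111110110011 by 100101:
  pos 0: 111111 XOR 100101 = 011010
  pos 1: 110100 XOR 100101 = 010001
  pos 2: 100011 XOR 100101 = 000110
  pos 5: 110100 XOR 100101 = 010001
  pos 6: 100011 XOR 100101 = 000110
Remainder = 01101 (nonzero — an error is detected).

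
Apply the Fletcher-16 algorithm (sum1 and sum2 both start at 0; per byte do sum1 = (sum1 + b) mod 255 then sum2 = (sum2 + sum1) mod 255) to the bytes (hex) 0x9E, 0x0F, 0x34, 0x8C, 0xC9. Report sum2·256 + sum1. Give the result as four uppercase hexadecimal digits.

D438

Running sums (mod 255):
  after byte 0 (0x9E): sum1=158, sum2=158
  after byte 1 (0x0F): sum1=173, sum2=76
  after byte 2 (0x34): sum1=225, sum2=46
  after byte 3 (0x8C): sum1=110, sum2=156
  after byte 4 (0xC9): sum1=56, sum2=212
Checksum = sum2·256 + sum1 = 212·256 + 56 = 54328 = 0xD438.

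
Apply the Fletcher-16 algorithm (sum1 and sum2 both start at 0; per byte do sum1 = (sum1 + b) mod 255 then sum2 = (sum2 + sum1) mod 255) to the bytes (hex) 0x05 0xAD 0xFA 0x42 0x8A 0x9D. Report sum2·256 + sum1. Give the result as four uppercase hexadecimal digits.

Running sums (mod 255):
  after byte 0 (0x05): sum1=5, sum2=5
  after byte 1 (0xAD): sum1=178, sum2=183
  after byte 2 (0xFA): sum1=173, sum2=101
  after byte 3 (0x42): sum1=239, sum2=85
  after byte 4 (0x8A): sum1=122, sum2=207
  after byte 5 (0x9D): sum1=24, sum2=231
Checksum = sum2·256 + sum1 = 231·256 + 24 = 59160 = 0xE718.

E718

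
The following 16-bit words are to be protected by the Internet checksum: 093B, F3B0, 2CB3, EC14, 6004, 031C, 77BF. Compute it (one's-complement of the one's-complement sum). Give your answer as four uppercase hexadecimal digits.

One's-complement addition (fold any carry out of bit 15 back into bit 0):
  0x093B + 0xF3B0 = 0x0FCEB
  0xFCEB + 0x2CB3 = 0x1299E → wrap carry → 0x299F
  0x299F + 0xEC14 = 0x115B3 → wrap carry → 0x15B4
  0x15B4 + 0x6004 = 0x075B8
  0x75B8 + 0x031C = 0x078D4
  0x78D4 + 0x77BF = 0x0F093
One's-complement sum = 0xF093.
Checksum = ~0xF093 & 0xFFFF = 0x0F6C.

0F6C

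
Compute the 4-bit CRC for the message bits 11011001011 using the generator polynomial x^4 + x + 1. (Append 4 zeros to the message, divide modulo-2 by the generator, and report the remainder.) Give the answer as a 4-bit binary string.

0011

Append 4 zeros: 110110010110000. Divide by 10011 (XOR where the leading bit is 1):
  pos 0: 11011 XOR 10011 = 01000
  pos 1: 10000 XOR 10011 = 00011
  pos 4: 11010 XOR 10011 = 01001
  pos 5: 10011 XOR 10011 = 00000
  pos 10: 10000 XOR 10011 = 00011
Remainder (last 4 bits) = 0011. This is the CRC / FCS.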